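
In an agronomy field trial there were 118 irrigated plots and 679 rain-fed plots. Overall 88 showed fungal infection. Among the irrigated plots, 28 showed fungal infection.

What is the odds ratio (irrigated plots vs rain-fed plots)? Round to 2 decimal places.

irrigated plots without the outcome: 118 − 28 = 90
rain-fed plots with the outcome: 88 − 28 = 60
rain-fed plots without the outcome: 679 − 60 = 619
odds, irrigated plots = 28/90 = 0.3111
odds, rain-fed plots = 60/619 = 0.0969
OR = 0.3111 / 0.0969 = 3.21

OR ≈ 3.21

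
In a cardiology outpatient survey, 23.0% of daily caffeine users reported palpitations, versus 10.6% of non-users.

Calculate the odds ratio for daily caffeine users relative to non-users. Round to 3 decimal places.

2.519

odds, daily caffeine users = 0.2300/0.7700 = 0.2987
odds, non-users = 0.1060/0.8940 = 0.1186
OR = 0.2987 / 0.1186 = 2.519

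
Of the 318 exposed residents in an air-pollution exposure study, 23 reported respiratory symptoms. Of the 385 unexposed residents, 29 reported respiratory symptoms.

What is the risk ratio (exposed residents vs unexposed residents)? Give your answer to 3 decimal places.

risk, exposed residents = 23/318 = 0.0723
risk, unexposed residents = 29/385 = 0.0753
RR = 0.0723 / 0.0753 = 0.960

0.960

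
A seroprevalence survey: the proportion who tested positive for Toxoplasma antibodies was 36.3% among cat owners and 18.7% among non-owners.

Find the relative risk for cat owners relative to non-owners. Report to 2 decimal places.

RR = 0.3630 / 0.1870 = 1.94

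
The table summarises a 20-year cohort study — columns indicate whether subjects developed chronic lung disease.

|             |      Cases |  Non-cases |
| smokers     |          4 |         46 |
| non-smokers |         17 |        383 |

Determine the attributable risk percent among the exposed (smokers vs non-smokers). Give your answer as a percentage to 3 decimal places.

risk, smokers = 4/50 = 0.08000
risk, non-smokers = 17/400 = 0.04250
AR% = (0.08000 − 0.04250) / 0.08000 = 0.4688 → 46.875%

AR% = 46.875%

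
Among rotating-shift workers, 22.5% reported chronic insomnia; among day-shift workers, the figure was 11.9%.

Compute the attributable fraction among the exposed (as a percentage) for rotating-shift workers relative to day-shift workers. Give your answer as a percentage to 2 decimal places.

AR% = (0.2250 − 0.1190) / 0.2250 = 0.4711 → 47.11%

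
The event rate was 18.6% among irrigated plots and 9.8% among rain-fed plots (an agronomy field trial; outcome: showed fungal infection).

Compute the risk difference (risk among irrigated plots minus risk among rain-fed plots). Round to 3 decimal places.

risk difference = 0.1860 − 0.0980 = 0.088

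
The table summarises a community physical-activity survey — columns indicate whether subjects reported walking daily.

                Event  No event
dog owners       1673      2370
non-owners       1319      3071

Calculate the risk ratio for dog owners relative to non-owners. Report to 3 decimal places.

RR: 1.377

risk, dog owners = 1673/4043 = 0.4138
risk, non-owners = 1319/4390 = 0.3005
RR = 0.4138 / 0.3005 = 1.377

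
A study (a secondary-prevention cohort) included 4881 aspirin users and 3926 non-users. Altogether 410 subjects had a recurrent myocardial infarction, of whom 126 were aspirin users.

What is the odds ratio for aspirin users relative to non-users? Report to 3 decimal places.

aspirin users without the outcome: 4881 − 126 = 4755
non-users with the outcome: 410 − 126 = 284
non-users without the outcome: 3926 − 284 = 3642
OR = (126 × 3642) / (4755 × 284) = 458892/1350420 ≈ 0.340

0.340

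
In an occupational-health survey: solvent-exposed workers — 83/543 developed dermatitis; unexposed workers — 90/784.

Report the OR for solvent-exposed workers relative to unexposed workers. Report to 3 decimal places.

OR = (83 × 694) / (460 × 90) = 57602/41400 ≈ 1.391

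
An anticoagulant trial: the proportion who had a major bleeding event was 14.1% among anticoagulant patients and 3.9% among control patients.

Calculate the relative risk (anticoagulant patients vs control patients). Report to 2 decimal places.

RR = 0.14100 / 0.03900 = 3.62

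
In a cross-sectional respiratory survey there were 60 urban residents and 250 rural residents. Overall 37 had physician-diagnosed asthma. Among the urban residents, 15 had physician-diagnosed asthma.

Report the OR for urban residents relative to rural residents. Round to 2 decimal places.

urban residents without the outcome: 60 − 15 = 45
rural residents with the outcome: 37 − 15 = 22
rural residents without the outcome: 250 − 22 = 228
odds, urban residents = 15/45 = 0.3333
odds, rural residents = 22/228 = 0.0965
OR = 0.3333 / 0.0965 = 3.45

OR = 3.45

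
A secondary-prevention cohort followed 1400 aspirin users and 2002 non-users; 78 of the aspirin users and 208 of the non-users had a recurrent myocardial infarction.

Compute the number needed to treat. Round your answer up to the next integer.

risk, aspirin users = 78/1400 = 0.055714
risk, non-users = 208/2002 = 0.103896
absolute risk difference = 0.048182
1 / 0.048182 = 20.755 → round up → 21

21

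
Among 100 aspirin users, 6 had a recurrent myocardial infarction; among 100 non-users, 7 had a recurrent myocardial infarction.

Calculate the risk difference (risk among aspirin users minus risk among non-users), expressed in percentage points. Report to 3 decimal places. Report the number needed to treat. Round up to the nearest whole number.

risk, aspirin users = 6/100 = 0.0600
risk, non-users = 7/100 = 0.0700
risk difference = 0.0600 − 0.0700 = -0.0100 → -1.000 percentage points
absolute risk difference = 0.010000
1 / 0.010000 = 100.000 → round up → 100

RD = -1.000; NNT = 100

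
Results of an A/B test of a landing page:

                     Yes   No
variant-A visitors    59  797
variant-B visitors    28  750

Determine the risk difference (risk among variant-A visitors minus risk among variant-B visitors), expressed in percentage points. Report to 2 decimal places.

3.29

risk, variant-A visitors = 59/856 = 0.06893
risk, variant-B visitors = 28/778 = 0.03599
risk difference = 0.06893 − 0.03599 = 0.03294 → 3.29 percentage points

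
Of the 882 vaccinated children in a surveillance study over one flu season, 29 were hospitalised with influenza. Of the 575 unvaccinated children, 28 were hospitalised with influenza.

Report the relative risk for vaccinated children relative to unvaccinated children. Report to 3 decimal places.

risk, vaccinated children = 29/882 = 0.03288
risk, unvaccinated children = 28/575 = 0.04870
RR = 0.03288 / 0.04870 = 0.675

0.675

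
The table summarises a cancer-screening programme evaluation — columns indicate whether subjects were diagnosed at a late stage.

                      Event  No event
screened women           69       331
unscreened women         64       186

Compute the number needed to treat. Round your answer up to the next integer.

risk, screened women = 69/400 = 0.172500
risk, unscreened women = 64/250 = 0.256000
absolute risk difference = 0.083500
1 / 0.083500 = 11.976 → round up → 12

12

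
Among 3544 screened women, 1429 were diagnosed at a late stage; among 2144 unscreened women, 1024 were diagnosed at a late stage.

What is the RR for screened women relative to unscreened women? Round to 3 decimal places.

risk, screened women = 1429/3544 = 0.4032
risk, unscreened women = 1024/2144 = 0.4776
RR = 0.4032 / 0.4776 = 0.844

RR: 0.844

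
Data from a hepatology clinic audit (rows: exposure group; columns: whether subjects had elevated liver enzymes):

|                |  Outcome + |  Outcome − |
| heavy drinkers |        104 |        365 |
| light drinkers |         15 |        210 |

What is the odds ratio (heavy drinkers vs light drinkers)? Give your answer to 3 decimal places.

OR = (104 × 210) / (365 × 15) = 21840/5475 ≈ 3.989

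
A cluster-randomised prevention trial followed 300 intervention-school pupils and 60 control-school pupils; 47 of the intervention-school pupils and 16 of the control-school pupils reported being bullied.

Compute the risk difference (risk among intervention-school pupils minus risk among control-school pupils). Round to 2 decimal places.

risk, intervention-school pupils = 47/300 = 0.1567
risk, control-school pupils = 16/60 = 0.2667
risk difference = 0.1567 − 0.2667 = -0.11

RD = -0.11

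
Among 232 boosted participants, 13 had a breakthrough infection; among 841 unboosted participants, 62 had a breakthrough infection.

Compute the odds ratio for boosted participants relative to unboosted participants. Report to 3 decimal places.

OR = (13 × 779) / (219 × 62) = 10127/13578 ≈ 0.746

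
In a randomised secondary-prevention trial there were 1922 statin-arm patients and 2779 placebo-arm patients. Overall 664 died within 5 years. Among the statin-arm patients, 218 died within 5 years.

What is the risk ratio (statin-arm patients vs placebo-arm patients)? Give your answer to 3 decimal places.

statin-arm patients without the outcome: 1922 − 218 = 1704
placebo-arm patients with the outcome: 664 − 218 = 446
placebo-arm patients without the outcome: 2779 − 446 = 2333
risk, statin-arm patients = 218/1922 = 0.1134
risk, placebo-arm patients = 446/2779 = 0.1605
RR = 0.1134 / 0.1605 = 0.707

RR ≈ 0.707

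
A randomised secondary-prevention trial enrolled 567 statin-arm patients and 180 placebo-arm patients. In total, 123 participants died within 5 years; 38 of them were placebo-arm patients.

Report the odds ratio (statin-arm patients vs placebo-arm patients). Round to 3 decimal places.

OR = 0.659

statin-arm patients with the outcome: 123 − 38 = 85
statin-arm patients without the outcome: 567 − 85 = 482
placebo-arm patients without the outcome: 180 − 38 = 142
OR = (85 × 142) / (482 × 38) = 12070/18316 ≈ 0.659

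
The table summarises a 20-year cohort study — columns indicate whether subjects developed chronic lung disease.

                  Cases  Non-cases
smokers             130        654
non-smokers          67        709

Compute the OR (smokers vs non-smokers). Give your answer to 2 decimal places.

OR = (130 × 709) / (654 × 67) = 92170/43818 ≈ 2.10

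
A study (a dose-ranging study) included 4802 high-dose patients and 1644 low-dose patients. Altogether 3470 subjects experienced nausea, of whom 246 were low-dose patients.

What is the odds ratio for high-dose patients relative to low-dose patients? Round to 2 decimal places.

OR: 11.61

high-dose patients with the outcome: 3470 − 246 = 3224
high-dose patients without the outcome: 4802 − 3224 = 1578
low-dose patients without the outcome: 1644 − 246 = 1398
odds, high-dose patients = 3224/1578 = 2.0431
odds, low-dose patients = 246/1398 = 0.1760
OR = 2.0431 / 0.1760 = 11.61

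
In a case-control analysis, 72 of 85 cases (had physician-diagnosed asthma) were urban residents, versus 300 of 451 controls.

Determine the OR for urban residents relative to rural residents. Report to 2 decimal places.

odds, urban residents = 72/300 = 0.2400
odds, rural residents = 13/151 = 0.0861
OR = 0.2400 / 0.0861 = 2.79

OR = 2.79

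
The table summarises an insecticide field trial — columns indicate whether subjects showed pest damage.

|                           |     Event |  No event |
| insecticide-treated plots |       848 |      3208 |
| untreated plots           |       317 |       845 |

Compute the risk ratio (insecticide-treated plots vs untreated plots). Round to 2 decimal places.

risk, insecticide-treated plots = 848/4056 = 0.2091
risk, untreated plots = 317/1162 = 0.2728
RR = 0.2091 / 0.2728 = 0.77

0.77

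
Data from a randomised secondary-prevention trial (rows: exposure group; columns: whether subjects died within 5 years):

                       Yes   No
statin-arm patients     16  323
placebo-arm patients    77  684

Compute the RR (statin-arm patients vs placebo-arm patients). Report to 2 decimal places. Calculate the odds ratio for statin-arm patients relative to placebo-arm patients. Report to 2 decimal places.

risk, statin-arm patients = 16/339 = 0.04720
risk, placebo-arm patients = 77/761 = 0.10118
RR = 0.04720 / 0.10118 = 0.47
odds, statin-arm patients = 16/323 = 0.04954
odds, placebo-arm patients = 77/684 = 0.11257
OR = 0.04954 / 0.11257 = 0.44

RR = 0.47; OR = 0.44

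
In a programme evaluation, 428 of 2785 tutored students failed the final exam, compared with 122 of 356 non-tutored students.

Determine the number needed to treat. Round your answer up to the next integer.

risk, tutored students = 428/2785 = 0.153680
risk, non-tutored students = 122/356 = 0.342697
absolute risk difference = 0.189016
1 / 0.189016 = 5.291 → round up → 6

6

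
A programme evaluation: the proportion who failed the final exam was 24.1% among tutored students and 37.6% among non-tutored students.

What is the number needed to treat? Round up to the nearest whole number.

8

absolute risk difference = 0.135000
1 / 0.135000 = 7.407 → round up → 8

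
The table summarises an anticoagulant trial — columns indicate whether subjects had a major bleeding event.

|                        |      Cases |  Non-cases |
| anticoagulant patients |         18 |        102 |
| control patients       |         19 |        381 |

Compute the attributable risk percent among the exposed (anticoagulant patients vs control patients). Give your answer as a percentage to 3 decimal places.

risk, anticoagulant patients = 18/120 = 0.15000
risk, control patients = 19/400 = 0.04750
AR% = (0.15000 − 0.04750) / 0.15000 = 0.6833 → 68.333%

AR%: 68.333%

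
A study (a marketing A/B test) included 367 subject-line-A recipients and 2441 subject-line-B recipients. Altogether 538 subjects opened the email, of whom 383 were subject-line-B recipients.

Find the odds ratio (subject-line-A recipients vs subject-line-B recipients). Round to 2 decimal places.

3.93

subject-line-A recipients with the outcome: 538 − 383 = 155
subject-line-A recipients without the outcome: 367 − 155 = 212
subject-line-B recipients without the outcome: 2441 − 383 = 2058
odds, subject-line-A recipients = 155/212 = 0.7311
odds, subject-line-B recipients = 383/2058 = 0.1861
OR = 0.7311 / 0.1861 = 3.93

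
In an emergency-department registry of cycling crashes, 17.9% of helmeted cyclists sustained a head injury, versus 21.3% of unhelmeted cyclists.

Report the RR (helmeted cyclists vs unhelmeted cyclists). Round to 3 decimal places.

RR = 0.1790 / 0.2130 = 0.840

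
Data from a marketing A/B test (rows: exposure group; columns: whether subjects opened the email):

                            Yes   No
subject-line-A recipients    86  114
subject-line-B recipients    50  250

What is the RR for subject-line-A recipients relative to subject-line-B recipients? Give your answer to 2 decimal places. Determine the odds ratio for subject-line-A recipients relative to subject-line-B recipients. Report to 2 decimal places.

RR = 2.58; OR = 3.77

risk, subject-line-A recipients = 86/200 = 0.4300
risk, subject-line-B recipients = 50/300 = 0.1667
RR = 0.4300 / 0.1667 = 2.58
odds, subject-line-A recipients = 86/114 = 0.7544
odds, subject-line-B recipients = 50/250 = 0.2000
OR = 0.7544 / 0.2000 = 3.77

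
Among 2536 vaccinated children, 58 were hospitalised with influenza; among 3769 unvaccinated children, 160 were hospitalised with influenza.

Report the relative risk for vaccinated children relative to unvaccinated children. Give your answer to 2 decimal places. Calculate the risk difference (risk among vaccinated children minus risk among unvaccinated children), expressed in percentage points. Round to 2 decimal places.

risk, vaccinated children = 58/2536 = 0.02287
risk, unvaccinated children = 160/3769 = 0.04245
RR = 0.02287 / 0.04245 = 0.54
risk difference = 0.02287 − 0.04245 = -0.01958 → -1.96 percentage points

RR = 0.54; RD = -1.96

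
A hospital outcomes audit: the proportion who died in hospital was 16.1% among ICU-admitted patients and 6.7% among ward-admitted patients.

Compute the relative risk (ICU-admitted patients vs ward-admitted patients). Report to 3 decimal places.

RR = 0.1610 / 0.0670 = 2.403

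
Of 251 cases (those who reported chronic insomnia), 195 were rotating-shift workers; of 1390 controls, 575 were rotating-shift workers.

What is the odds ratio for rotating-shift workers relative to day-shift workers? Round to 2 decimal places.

OR = (195 × 815) / (575 × 56) = 158925/32200 ≈ 4.94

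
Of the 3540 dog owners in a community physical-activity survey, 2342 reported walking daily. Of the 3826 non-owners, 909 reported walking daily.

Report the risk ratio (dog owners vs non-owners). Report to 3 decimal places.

2.785

risk, dog owners = 2342/3540 = 0.6616
risk, non-owners = 909/3826 = 0.2376
RR = 0.6616 / 0.2376 = 2.785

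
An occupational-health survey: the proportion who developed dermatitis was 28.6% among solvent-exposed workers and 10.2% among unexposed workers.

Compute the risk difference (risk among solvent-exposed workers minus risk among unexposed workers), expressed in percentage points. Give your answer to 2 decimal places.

18.40

risk difference = 0.2860 − 0.1020 = 0.1840 → 18.40 percentage points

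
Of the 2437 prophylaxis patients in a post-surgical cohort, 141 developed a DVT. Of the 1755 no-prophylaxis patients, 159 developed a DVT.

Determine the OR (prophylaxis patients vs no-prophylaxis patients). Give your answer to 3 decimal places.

OR: 0.616

odds, prophylaxis patients = 141/2296 = 0.0614
odds, no-prophylaxis patients = 159/1596 = 0.0996
OR = 0.0614 / 0.0996 = 0.616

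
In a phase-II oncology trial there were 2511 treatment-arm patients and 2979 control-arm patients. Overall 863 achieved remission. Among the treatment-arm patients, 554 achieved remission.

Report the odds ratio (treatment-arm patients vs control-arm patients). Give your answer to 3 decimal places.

treatment-arm patients without the outcome: 2511 − 554 = 1957
control-arm patients with the outcome: 863 − 554 = 309
control-arm patients without the outcome: 2979 − 309 = 2670
OR = (554 × 2670) / (1957 × 309) = 1479180/604713 ≈ 2.446

OR ≈ 2.446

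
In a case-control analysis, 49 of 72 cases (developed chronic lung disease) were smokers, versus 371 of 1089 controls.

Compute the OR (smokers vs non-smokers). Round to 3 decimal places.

OR = (49 × 718) / (371 × 23) = 35182/8533 ≈ 4.123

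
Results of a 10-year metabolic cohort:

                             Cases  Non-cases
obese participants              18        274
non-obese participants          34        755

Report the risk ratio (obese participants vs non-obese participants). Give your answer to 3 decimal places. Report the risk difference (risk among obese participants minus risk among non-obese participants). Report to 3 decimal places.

RR = 1.430; RD = 0.019

risk, obese participants = 18/292 = 0.06164
risk, non-obese participants = 34/789 = 0.04309
RR = 0.06164 / 0.04309 = 1.430
risk difference = 0.06164 − 0.04309 = 0.019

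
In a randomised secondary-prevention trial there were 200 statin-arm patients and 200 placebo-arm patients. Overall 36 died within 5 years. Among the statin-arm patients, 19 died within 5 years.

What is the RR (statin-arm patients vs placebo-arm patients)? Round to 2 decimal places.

RR: 1.12

statin-arm patients without the outcome: 200 − 19 = 181
placebo-arm patients with the outcome: 36 − 19 = 17
placebo-arm patients without the outcome: 200 − 17 = 183
risk, statin-arm patients = 19/200 = 0.0950
risk, placebo-arm patients = 17/200 = 0.0850
RR = 0.0950 / 0.0850 = 1.12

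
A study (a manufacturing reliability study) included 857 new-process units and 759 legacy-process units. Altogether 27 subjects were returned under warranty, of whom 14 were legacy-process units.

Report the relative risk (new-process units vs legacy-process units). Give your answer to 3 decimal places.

new-process units with the outcome: 27 − 14 = 13
new-process units without the outcome: 857 − 13 = 844
legacy-process units without the outcome: 759 − 14 = 745
risk, new-process units = 13/857 = 0.01517
risk, legacy-process units = 14/759 = 0.01845
RR = 0.01517 / 0.01845 = 0.822

0.822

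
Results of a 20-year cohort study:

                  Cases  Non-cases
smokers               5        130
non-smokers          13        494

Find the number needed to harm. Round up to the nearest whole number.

NNH: 88

risk, smokers = 5/135 = 0.037037
risk, non-smokers = 13/507 = 0.025641
absolute risk difference = 0.011396
1 / 0.011396 = 87.750 → round up → 88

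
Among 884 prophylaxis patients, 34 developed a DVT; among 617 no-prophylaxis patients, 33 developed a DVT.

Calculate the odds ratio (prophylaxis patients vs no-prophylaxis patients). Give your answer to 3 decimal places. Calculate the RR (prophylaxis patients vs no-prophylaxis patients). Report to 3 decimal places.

OR = 0.708; RR = 0.719

odds, prophylaxis patients = 34/850 = 0.04000
odds, no-prophylaxis patients = 33/584 = 0.05651
OR = 0.04000 / 0.05651 = 0.708
risk, prophylaxis patients = 34/884 = 0.03846
risk, no-prophylaxis patients = 33/617 = 0.05348
RR = 0.03846 / 0.05348 = 0.719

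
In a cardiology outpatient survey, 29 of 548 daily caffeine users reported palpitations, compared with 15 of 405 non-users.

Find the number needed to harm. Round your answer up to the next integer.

63

risk, daily caffeine users = 29/548 = 0.052920
risk, non-users = 15/405 = 0.037037
absolute risk difference = 0.015883
1 / 0.015883 = 62.960 → round up → 63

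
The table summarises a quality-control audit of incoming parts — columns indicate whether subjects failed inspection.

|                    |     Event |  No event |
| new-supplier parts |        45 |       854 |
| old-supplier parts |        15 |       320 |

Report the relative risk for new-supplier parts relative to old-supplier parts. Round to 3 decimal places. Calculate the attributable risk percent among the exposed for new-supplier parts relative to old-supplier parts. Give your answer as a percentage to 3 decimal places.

risk, new-supplier parts = 45/899 = 0.05006
risk, old-supplier parts = 15/335 = 0.04478
RR = 0.05006 / 0.04478 = 1.118
AR% = (0.05006 − 0.04478) / 0.05006 = 0.1055 → 10.547%

RR = 1.118; AR% = 10.547%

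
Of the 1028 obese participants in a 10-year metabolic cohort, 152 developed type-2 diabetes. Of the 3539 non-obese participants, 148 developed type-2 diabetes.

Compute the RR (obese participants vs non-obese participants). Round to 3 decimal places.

risk, obese participants = 152/1028 = 0.14786
risk, non-obese participants = 148/3539 = 0.04182
RR = 0.14786 / 0.04182 = 3.536

3.536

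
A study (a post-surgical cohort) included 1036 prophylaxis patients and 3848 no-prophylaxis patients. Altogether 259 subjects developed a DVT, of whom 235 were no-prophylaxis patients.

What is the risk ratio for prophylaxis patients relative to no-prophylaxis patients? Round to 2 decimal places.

prophylaxis patients with the outcome: 259 − 235 = 24
prophylaxis patients without the outcome: 1036 − 24 = 1012
no-prophylaxis patients without the outcome: 3848 − 235 = 3613
risk, prophylaxis patients = 24/1036 = 0.02317
risk, no-prophylaxis patients = 235/3848 = 0.06107
RR = 0.02317 / 0.06107 = 0.38

RR = 0.38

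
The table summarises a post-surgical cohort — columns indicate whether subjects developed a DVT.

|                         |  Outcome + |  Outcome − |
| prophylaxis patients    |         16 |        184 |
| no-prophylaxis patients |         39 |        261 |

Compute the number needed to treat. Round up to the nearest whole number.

risk, prophylaxis patients = 16/200 = 0.080000
risk, no-prophylaxis patients = 39/300 = 0.130000
absolute risk difference = 0.050000
1 / 0.050000 = 20.000 → round up → 20

NNT = 20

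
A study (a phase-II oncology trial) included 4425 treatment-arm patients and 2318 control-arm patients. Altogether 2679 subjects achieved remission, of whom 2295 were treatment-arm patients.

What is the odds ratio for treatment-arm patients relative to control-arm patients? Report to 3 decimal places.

OR: 5.427

treatment-arm patients without the outcome: 4425 − 2295 = 2130
control-arm patients with the outcome: 2679 − 2295 = 384
control-arm patients without the outcome: 2318 − 384 = 1934
OR = (2295 × 1934) / (2130 × 384) = 4438530/817920 ≈ 5.427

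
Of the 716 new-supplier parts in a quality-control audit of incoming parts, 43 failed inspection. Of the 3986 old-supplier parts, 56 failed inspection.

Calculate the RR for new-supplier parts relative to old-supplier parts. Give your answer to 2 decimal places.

RR: 4.27

risk, new-supplier parts = 43/716 = 0.06006
risk, old-supplier parts = 56/3986 = 0.01405
RR = 0.06006 / 0.01405 = 4.27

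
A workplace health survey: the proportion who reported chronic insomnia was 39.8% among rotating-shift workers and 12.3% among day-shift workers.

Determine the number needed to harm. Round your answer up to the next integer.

NNH = 4

absolute risk difference = 0.275000
1 / 0.275000 = 3.636 → round up → 4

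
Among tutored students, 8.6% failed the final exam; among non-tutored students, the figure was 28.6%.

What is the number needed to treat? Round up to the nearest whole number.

NNT ≈ 5

absolute risk difference = 0.200000
1 / 0.200000 = 5.000 → round up → 5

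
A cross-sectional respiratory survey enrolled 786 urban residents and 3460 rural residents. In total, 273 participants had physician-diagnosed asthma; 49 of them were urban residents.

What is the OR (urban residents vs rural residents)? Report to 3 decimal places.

0.960

urban residents without the outcome: 786 − 49 = 737
rural residents with the outcome: 273 − 49 = 224
rural residents without the outcome: 3460 − 224 = 3236
OR = (49 × 3236) / (737 × 224) = 158564/165088 ≈ 0.960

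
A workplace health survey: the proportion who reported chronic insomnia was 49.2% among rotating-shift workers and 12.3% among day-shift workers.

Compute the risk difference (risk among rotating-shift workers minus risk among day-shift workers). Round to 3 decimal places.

risk difference = 0.4920 − 0.1230 = 0.369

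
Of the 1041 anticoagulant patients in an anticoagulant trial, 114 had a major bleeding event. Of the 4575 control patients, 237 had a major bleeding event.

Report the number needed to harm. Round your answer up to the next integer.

NNH ≈ 18

risk, anticoagulant patients = 114/1041 = 0.109510
risk, control patients = 237/4575 = 0.051803
absolute risk difference = 0.057707
1 / 0.057707 = 17.329 → round up → 18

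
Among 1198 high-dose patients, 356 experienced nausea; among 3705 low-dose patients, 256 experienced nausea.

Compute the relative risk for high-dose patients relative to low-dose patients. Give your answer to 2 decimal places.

risk, high-dose patients = 356/1198 = 0.2972
risk, low-dose patients = 256/3705 = 0.0691
RR = 0.2972 / 0.0691 = 4.30

RR ≈ 4.30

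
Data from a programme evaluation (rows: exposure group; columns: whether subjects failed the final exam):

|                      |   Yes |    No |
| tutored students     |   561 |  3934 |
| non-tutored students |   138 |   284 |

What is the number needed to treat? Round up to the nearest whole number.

risk, tutored students = 561/4495 = 0.124805
risk, non-tutored students = 138/422 = 0.327014
absolute risk difference = 0.202209
1 / 0.202209 = 4.945 → round up → 5

NNT: 5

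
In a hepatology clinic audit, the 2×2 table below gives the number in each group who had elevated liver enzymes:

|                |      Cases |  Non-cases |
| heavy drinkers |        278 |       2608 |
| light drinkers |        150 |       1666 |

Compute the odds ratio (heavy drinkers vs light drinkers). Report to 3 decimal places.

OR = (278 × 1666) / (2608 × 150) = 463148/391200 ≈ 1.184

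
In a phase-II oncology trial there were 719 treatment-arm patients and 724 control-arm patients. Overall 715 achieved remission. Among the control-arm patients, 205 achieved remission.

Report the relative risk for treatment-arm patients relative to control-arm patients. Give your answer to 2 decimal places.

treatment-arm patients with the outcome: 715 − 205 = 510
treatment-arm patients without the outcome: 719 − 510 = 209
control-arm patients without the outcome: 724 − 205 = 519
risk, treatment-arm patients = 510/719 = 0.7093
risk, control-arm patients = 205/724 = 0.2831
RR = 0.7093 / 0.2831 = 2.51

2.51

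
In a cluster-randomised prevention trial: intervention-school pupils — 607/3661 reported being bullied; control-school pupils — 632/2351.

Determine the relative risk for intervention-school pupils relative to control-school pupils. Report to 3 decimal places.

risk, intervention-school pupils = 607/3661 = 0.1658
risk, control-school pupils = 632/2351 = 0.2688
RR = 0.1658 / 0.2688 = 0.617

RR ≈ 0.617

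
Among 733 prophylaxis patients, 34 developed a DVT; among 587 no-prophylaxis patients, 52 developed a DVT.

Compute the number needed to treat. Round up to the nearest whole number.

24

risk, prophylaxis patients = 34/733 = 0.046385
risk, no-prophylaxis patients = 52/587 = 0.088586
absolute risk difference = 0.042201
1 / 0.042201 = 23.696 → round up → 24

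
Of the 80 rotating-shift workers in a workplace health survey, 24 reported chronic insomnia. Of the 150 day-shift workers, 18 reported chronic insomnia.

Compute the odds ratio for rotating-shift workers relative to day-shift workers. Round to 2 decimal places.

3.14

odds, rotating-shift workers = 24/56 = 0.4286
odds, day-shift workers = 18/132 = 0.1364
OR = 0.4286 / 0.1364 = 3.14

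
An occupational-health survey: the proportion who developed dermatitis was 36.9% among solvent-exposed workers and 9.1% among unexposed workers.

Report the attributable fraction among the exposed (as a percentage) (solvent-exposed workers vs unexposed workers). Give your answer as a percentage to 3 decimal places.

AR% = (0.3690 − 0.0910) / 0.3690 = 0.7534 → 75.339%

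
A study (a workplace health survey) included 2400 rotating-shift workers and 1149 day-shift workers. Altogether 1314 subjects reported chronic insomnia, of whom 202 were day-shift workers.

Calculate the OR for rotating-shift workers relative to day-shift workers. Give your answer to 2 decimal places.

OR ≈ 4.05

rotating-shift workers with the outcome: 1314 − 202 = 1112
rotating-shift workers without the outcome: 2400 − 1112 = 1288
day-shift workers without the outcome: 1149 − 202 = 947
odds, rotating-shift workers = 1112/1288 = 0.8634
odds, day-shift workers = 202/947 = 0.2133
OR = 0.8634 / 0.2133 = 4.05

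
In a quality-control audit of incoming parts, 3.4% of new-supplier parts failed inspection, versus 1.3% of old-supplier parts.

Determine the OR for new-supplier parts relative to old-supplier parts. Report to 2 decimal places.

2.67

odds, new-supplier parts = 0.03400/0.96600 = 0.03520
odds, old-supplier parts = 0.01300/0.98700 = 0.01317
OR = 0.03520 / 0.01317 = 2.67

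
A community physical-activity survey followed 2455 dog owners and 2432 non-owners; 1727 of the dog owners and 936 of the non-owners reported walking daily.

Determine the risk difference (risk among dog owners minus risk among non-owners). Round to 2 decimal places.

RD ≈ 0.32

risk, dog owners = 1727/2455 = 0.7035
risk, non-owners = 936/2432 = 0.3849
risk difference = 0.7035 − 0.3849 = 0.32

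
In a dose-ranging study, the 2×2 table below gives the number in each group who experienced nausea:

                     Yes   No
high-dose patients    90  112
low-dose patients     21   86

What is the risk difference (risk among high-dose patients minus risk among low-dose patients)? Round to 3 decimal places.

0.249

risk, high-dose patients = 90/202 = 0.4455
risk, low-dose patients = 21/107 = 0.1963
risk difference = 0.4455 − 0.1963 = 0.249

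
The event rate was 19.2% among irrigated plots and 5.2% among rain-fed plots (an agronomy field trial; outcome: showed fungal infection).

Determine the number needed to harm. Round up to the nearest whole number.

absolute risk difference = 0.140000
1 / 0.140000 = 7.143 → round up → 8

NNH: 8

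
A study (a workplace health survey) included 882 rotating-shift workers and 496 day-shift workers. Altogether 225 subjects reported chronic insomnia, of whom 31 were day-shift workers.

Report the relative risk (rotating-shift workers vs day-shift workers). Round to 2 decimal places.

rotating-shift workers with the outcome: 225 − 31 = 194
rotating-shift workers without the outcome: 882 − 194 = 688
day-shift workers without the outcome: 496 − 31 = 465
risk, rotating-shift workers = 194/882 = 0.2200
risk, day-shift workers = 31/496 = 0.0625
RR = 0.2200 / 0.0625 = 3.52

RR: 3.52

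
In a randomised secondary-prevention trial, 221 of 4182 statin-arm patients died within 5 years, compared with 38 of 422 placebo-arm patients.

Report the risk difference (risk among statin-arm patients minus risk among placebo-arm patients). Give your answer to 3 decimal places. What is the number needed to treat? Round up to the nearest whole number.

risk, statin-arm patients = 221/4182 = 0.0528
risk, placebo-arm patients = 38/422 = 0.0900
risk difference = 0.0528 − 0.0900 = -0.037
absolute risk difference = 0.037202
1 / 0.037202 = 26.880 → round up → 27

RD = -0.037; NNT = 27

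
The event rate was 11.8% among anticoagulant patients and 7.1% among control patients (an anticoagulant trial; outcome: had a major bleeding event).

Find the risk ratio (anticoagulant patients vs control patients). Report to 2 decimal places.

RR = 0.1180 / 0.0710 = 1.66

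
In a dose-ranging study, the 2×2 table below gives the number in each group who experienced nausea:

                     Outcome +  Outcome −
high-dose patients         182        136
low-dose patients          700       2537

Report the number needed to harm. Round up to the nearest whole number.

risk, high-dose patients = 182/318 = 0.572327
risk, low-dose patients = 700/3237 = 0.216250
absolute risk difference = 0.356077
1 / 0.356077 = 2.808 → round up → 3

NNH = 3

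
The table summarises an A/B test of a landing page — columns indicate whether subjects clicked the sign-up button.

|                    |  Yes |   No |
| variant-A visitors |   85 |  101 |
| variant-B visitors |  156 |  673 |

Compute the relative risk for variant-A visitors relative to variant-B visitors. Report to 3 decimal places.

risk, variant-A visitors = 85/186 = 0.4570
risk, variant-B visitors = 156/829 = 0.1882
RR = 0.4570 / 0.1882 = 2.428

2.428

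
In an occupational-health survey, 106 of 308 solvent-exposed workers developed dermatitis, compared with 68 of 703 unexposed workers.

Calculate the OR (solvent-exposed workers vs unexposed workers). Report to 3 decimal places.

OR = (106 × 635) / (202 × 68) = 67310/13736 ≈ 4.900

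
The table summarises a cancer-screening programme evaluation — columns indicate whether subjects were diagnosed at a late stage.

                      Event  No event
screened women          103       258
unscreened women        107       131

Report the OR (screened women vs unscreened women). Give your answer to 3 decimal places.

OR = (103 × 131) / (258 × 107) = 13493/27606 ≈ 0.489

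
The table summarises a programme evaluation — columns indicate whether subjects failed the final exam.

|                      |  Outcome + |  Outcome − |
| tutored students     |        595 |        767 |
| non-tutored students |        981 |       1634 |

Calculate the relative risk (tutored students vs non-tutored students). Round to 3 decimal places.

risk, tutored students = 595/1362 = 0.4369
risk, non-tutored students = 981/2615 = 0.3751
RR = 0.4369 / 0.3751 = 1.165

RR ≈ 1.165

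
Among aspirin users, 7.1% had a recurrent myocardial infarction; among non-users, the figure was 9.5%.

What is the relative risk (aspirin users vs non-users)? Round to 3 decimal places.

RR = 0.0710 / 0.0950 = 0.747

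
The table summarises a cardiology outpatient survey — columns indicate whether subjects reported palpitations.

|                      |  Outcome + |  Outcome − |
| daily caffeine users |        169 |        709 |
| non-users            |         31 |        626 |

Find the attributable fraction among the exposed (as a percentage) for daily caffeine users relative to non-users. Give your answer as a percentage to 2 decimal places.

AR%: 75.49%

risk, daily caffeine users = 169/878 = 0.19248
risk, non-users = 31/657 = 0.04718
AR% = (0.19248 − 0.04718) / 0.19248 = 0.7549 → 75.49%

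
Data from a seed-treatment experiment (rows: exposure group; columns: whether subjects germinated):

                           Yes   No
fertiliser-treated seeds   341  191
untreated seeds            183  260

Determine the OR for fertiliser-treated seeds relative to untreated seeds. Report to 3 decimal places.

odds, fertiliser-treated seeds = 341/191 = 1.7853
odds, untreated seeds = 183/260 = 0.7038
OR = 1.7853 / 0.7038 = 2.537

OR: 2.537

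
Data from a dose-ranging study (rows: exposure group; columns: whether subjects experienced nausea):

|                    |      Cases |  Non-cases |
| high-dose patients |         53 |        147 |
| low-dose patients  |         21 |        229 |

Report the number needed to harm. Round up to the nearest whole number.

risk, high-dose patients = 53/200 = 0.265000
risk, low-dose patients = 21/250 = 0.084000
absolute risk difference = 0.181000
1 / 0.181000 = 5.525 → round up → 6

6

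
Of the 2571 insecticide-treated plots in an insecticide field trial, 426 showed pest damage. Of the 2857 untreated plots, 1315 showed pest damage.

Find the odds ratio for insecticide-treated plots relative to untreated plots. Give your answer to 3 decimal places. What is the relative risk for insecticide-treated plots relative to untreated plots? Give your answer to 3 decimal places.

OR = 0.233; RR = 0.360

odds, insecticide-treated plots = 426/2145 = 0.1986
odds, untreated plots = 1315/1542 = 0.8528
OR = 0.1986 / 0.8528 = 0.233
risk, insecticide-treated plots = 426/2571 = 0.1657
risk, untreated plots = 1315/2857 = 0.4603
RR = 0.1657 / 0.4603 = 0.360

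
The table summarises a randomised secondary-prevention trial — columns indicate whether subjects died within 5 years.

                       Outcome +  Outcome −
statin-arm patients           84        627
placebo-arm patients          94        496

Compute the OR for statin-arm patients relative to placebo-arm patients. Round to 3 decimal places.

OR = (84 × 496) / (627 × 94) = 41664/58938 ≈ 0.707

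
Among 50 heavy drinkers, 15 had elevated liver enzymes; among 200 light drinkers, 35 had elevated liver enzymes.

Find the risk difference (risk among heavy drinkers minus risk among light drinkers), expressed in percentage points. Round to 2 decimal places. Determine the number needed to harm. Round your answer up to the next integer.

RD = 12.50; NNH = 8

risk, heavy drinkers = 15/50 = 0.3000
risk, light drinkers = 35/200 = 0.1750
risk difference = 0.3000 − 0.1750 = 0.1250 → 12.50 percentage points
absolute risk difference = 0.125000
1 / 0.125000 = 8.000 → round up → 8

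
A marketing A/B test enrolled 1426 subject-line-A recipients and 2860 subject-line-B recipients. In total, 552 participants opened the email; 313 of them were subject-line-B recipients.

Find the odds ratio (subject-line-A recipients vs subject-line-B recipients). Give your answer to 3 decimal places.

subject-line-A recipients with the outcome: 552 − 313 = 239
subject-line-A recipients without the outcome: 1426 − 239 = 1187
subject-line-B recipients without the outcome: 2860 − 313 = 2547
OR = (239 × 2547) / (1187 × 313) = 608733/371531 ≈ 1.638

OR: 1.638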